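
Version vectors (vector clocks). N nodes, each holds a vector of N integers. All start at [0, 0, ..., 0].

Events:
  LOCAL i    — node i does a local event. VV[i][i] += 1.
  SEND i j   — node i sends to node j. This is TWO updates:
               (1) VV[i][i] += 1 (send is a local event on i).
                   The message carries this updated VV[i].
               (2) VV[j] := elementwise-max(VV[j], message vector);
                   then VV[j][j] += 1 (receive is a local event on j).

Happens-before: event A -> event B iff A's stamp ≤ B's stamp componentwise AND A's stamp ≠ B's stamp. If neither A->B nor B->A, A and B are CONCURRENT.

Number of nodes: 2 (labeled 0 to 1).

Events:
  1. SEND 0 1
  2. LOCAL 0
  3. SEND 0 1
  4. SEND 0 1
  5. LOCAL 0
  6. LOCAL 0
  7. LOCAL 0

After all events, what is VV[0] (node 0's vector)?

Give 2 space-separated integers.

Initial: VV[0]=[0, 0]
Initial: VV[1]=[0, 0]
Event 1: SEND 0->1: VV[0][0]++ -> VV[0]=[1, 0], msg_vec=[1, 0]; VV[1]=max(VV[1],msg_vec) then VV[1][1]++ -> VV[1]=[1, 1]
Event 2: LOCAL 0: VV[0][0]++ -> VV[0]=[2, 0]
Event 3: SEND 0->1: VV[0][0]++ -> VV[0]=[3, 0], msg_vec=[3, 0]; VV[1]=max(VV[1],msg_vec) then VV[1][1]++ -> VV[1]=[3, 2]
Event 4: SEND 0->1: VV[0][0]++ -> VV[0]=[4, 0], msg_vec=[4, 0]; VV[1]=max(VV[1],msg_vec) then VV[1][1]++ -> VV[1]=[4, 3]
Event 5: LOCAL 0: VV[0][0]++ -> VV[0]=[5, 0]
Event 6: LOCAL 0: VV[0][0]++ -> VV[0]=[6, 0]
Event 7: LOCAL 0: VV[0][0]++ -> VV[0]=[7, 0]
Final vectors: VV[0]=[7, 0]; VV[1]=[4, 3]

Answer: 7 0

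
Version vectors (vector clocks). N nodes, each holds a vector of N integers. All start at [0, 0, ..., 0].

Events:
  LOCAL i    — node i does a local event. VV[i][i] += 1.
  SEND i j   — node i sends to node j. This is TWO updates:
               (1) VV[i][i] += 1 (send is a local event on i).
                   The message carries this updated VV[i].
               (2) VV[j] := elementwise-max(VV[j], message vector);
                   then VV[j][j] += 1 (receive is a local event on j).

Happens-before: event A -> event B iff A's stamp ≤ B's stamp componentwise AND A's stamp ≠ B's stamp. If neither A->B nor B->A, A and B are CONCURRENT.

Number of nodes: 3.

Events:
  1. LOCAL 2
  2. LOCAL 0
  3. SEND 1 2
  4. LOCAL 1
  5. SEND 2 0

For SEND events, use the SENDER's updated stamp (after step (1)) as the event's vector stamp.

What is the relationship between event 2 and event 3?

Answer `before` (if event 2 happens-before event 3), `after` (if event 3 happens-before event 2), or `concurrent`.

Initial: VV[0]=[0, 0, 0]
Initial: VV[1]=[0, 0, 0]
Initial: VV[2]=[0, 0, 0]
Event 1: LOCAL 2: VV[2][2]++ -> VV[2]=[0, 0, 1]
Event 2: LOCAL 0: VV[0][0]++ -> VV[0]=[1, 0, 0]
Event 3: SEND 1->2: VV[1][1]++ -> VV[1]=[0, 1, 0], msg_vec=[0, 1, 0]; VV[2]=max(VV[2],msg_vec) then VV[2][2]++ -> VV[2]=[0, 1, 2]
Event 4: LOCAL 1: VV[1][1]++ -> VV[1]=[0, 2, 0]
Event 5: SEND 2->0: VV[2][2]++ -> VV[2]=[0, 1, 3], msg_vec=[0, 1, 3]; VV[0]=max(VV[0],msg_vec) then VV[0][0]++ -> VV[0]=[2, 1, 3]
Event 2 stamp: [1, 0, 0]
Event 3 stamp: [0, 1, 0]
[1, 0, 0] <= [0, 1, 0]? False
[0, 1, 0] <= [1, 0, 0]? False
Relation: concurrent

Answer: concurrent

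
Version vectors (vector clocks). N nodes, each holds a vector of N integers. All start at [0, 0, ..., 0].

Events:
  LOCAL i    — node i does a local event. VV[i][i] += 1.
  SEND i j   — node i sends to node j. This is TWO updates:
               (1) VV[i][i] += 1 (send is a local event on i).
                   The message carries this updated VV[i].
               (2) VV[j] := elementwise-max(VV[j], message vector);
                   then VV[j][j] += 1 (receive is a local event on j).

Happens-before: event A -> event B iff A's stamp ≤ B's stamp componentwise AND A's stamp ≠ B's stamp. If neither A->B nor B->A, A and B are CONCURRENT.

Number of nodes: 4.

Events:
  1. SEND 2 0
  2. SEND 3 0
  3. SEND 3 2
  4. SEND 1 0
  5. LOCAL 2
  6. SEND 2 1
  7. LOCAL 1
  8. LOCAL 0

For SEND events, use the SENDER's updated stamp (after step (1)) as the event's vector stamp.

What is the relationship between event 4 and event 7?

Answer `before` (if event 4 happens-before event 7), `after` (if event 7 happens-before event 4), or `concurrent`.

Initial: VV[0]=[0, 0, 0, 0]
Initial: VV[1]=[0, 0, 0, 0]
Initial: VV[2]=[0, 0, 0, 0]
Initial: VV[3]=[0, 0, 0, 0]
Event 1: SEND 2->0: VV[2][2]++ -> VV[2]=[0, 0, 1, 0], msg_vec=[0, 0, 1, 0]; VV[0]=max(VV[0],msg_vec) then VV[0][0]++ -> VV[0]=[1, 0, 1, 0]
Event 2: SEND 3->0: VV[3][3]++ -> VV[3]=[0, 0, 0, 1], msg_vec=[0, 0, 0, 1]; VV[0]=max(VV[0],msg_vec) then VV[0][0]++ -> VV[0]=[2, 0, 1, 1]
Event 3: SEND 3->2: VV[3][3]++ -> VV[3]=[0, 0, 0, 2], msg_vec=[0, 0, 0, 2]; VV[2]=max(VV[2],msg_vec) then VV[2][2]++ -> VV[2]=[0, 0, 2, 2]
Event 4: SEND 1->0: VV[1][1]++ -> VV[1]=[0, 1, 0, 0], msg_vec=[0, 1, 0, 0]; VV[0]=max(VV[0],msg_vec) then VV[0][0]++ -> VV[0]=[3, 1, 1, 1]
Event 5: LOCAL 2: VV[2][2]++ -> VV[2]=[0, 0, 3, 2]
Event 6: SEND 2->1: VV[2][2]++ -> VV[2]=[0, 0, 4, 2], msg_vec=[0, 0, 4, 2]; VV[1]=max(VV[1],msg_vec) then VV[1][1]++ -> VV[1]=[0, 2, 4, 2]
Event 7: LOCAL 1: VV[1][1]++ -> VV[1]=[0, 3, 4, 2]
Event 8: LOCAL 0: VV[0][0]++ -> VV[0]=[4, 1, 1, 1]
Event 4 stamp: [0, 1, 0, 0]
Event 7 stamp: [0, 3, 4, 2]
[0, 1, 0, 0] <= [0, 3, 4, 2]? True
[0, 3, 4, 2] <= [0, 1, 0, 0]? False
Relation: before

Answer: before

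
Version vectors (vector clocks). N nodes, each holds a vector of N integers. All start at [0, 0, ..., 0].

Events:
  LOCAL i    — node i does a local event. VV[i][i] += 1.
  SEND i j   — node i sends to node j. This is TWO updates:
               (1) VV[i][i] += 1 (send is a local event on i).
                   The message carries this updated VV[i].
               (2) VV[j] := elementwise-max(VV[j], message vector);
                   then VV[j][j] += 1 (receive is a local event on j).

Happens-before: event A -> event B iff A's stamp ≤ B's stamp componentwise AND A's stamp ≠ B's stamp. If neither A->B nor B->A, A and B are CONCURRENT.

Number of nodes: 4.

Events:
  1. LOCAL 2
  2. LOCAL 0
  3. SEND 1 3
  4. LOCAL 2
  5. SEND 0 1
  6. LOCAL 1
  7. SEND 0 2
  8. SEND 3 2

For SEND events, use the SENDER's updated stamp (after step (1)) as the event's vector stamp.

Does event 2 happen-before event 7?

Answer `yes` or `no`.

Answer: yes

Derivation:
Initial: VV[0]=[0, 0, 0, 0]
Initial: VV[1]=[0, 0, 0, 0]
Initial: VV[2]=[0, 0, 0, 0]
Initial: VV[3]=[0, 0, 0, 0]
Event 1: LOCAL 2: VV[2][2]++ -> VV[2]=[0, 0, 1, 0]
Event 2: LOCAL 0: VV[0][0]++ -> VV[0]=[1, 0, 0, 0]
Event 3: SEND 1->3: VV[1][1]++ -> VV[1]=[0, 1, 0, 0], msg_vec=[0, 1, 0, 0]; VV[3]=max(VV[3],msg_vec) then VV[3][3]++ -> VV[3]=[0, 1, 0, 1]
Event 4: LOCAL 2: VV[2][2]++ -> VV[2]=[0, 0, 2, 0]
Event 5: SEND 0->1: VV[0][0]++ -> VV[0]=[2, 0, 0, 0], msg_vec=[2, 0, 0, 0]; VV[1]=max(VV[1],msg_vec) then VV[1][1]++ -> VV[1]=[2, 2, 0, 0]
Event 6: LOCAL 1: VV[1][1]++ -> VV[1]=[2, 3, 0, 0]
Event 7: SEND 0->2: VV[0][0]++ -> VV[0]=[3, 0, 0, 0], msg_vec=[3, 0, 0, 0]; VV[2]=max(VV[2],msg_vec) then VV[2][2]++ -> VV[2]=[3, 0, 3, 0]
Event 8: SEND 3->2: VV[3][3]++ -> VV[3]=[0, 1, 0, 2], msg_vec=[0, 1, 0, 2]; VV[2]=max(VV[2],msg_vec) then VV[2][2]++ -> VV[2]=[3, 1, 4, 2]
Event 2 stamp: [1, 0, 0, 0]
Event 7 stamp: [3, 0, 0, 0]
[1, 0, 0, 0] <= [3, 0, 0, 0]? True. Equal? False. Happens-before: True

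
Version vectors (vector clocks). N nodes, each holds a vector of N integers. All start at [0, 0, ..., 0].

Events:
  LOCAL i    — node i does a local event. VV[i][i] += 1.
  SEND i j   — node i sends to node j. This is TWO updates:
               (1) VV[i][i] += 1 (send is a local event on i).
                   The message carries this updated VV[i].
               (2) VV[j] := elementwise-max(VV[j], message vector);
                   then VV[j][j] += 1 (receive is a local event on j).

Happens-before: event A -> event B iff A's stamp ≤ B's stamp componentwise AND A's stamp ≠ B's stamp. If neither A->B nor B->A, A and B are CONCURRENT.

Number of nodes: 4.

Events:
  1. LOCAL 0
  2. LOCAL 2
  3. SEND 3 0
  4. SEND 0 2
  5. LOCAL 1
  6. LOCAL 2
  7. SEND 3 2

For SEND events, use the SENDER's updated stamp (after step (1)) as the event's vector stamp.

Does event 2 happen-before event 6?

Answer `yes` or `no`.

Initial: VV[0]=[0, 0, 0, 0]
Initial: VV[1]=[0, 0, 0, 0]
Initial: VV[2]=[0, 0, 0, 0]
Initial: VV[3]=[0, 0, 0, 0]
Event 1: LOCAL 0: VV[0][0]++ -> VV[0]=[1, 0, 0, 0]
Event 2: LOCAL 2: VV[2][2]++ -> VV[2]=[0, 0, 1, 0]
Event 3: SEND 3->0: VV[3][3]++ -> VV[3]=[0, 0, 0, 1], msg_vec=[0, 0, 0, 1]; VV[0]=max(VV[0],msg_vec) then VV[0][0]++ -> VV[0]=[2, 0, 0, 1]
Event 4: SEND 0->2: VV[0][0]++ -> VV[0]=[3, 0, 0, 1], msg_vec=[3, 0, 0, 1]; VV[2]=max(VV[2],msg_vec) then VV[2][2]++ -> VV[2]=[3, 0, 2, 1]
Event 5: LOCAL 1: VV[1][1]++ -> VV[1]=[0, 1, 0, 0]
Event 6: LOCAL 2: VV[2][2]++ -> VV[2]=[3, 0, 3, 1]
Event 7: SEND 3->2: VV[3][3]++ -> VV[3]=[0, 0, 0, 2], msg_vec=[0, 0, 0, 2]; VV[2]=max(VV[2],msg_vec) then VV[2][2]++ -> VV[2]=[3, 0, 4, 2]
Event 2 stamp: [0, 0, 1, 0]
Event 6 stamp: [3, 0, 3, 1]
[0, 0, 1, 0] <= [3, 0, 3, 1]? True. Equal? False. Happens-before: True

Answer: yes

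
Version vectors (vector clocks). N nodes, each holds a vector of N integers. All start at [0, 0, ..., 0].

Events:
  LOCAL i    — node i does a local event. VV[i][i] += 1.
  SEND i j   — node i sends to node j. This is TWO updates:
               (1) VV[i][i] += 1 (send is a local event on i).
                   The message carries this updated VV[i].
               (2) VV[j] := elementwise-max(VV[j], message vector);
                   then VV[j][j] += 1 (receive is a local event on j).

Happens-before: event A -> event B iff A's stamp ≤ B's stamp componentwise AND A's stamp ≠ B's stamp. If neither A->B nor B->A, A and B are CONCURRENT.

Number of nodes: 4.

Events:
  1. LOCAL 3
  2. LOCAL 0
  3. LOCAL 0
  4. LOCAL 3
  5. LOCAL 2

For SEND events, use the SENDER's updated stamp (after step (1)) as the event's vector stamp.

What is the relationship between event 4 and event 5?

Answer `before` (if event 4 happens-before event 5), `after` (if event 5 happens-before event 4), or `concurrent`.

Initial: VV[0]=[0, 0, 0, 0]
Initial: VV[1]=[0, 0, 0, 0]
Initial: VV[2]=[0, 0, 0, 0]
Initial: VV[3]=[0, 0, 0, 0]
Event 1: LOCAL 3: VV[3][3]++ -> VV[3]=[0, 0, 0, 1]
Event 2: LOCAL 0: VV[0][0]++ -> VV[0]=[1, 0, 0, 0]
Event 3: LOCAL 0: VV[0][0]++ -> VV[0]=[2, 0, 0, 0]
Event 4: LOCAL 3: VV[3][3]++ -> VV[3]=[0, 0, 0, 2]
Event 5: LOCAL 2: VV[2][2]++ -> VV[2]=[0, 0, 1, 0]
Event 4 stamp: [0, 0, 0, 2]
Event 5 stamp: [0, 0, 1, 0]
[0, 0, 0, 2] <= [0, 0, 1, 0]? False
[0, 0, 1, 0] <= [0, 0, 0, 2]? False
Relation: concurrent

Answer: concurrent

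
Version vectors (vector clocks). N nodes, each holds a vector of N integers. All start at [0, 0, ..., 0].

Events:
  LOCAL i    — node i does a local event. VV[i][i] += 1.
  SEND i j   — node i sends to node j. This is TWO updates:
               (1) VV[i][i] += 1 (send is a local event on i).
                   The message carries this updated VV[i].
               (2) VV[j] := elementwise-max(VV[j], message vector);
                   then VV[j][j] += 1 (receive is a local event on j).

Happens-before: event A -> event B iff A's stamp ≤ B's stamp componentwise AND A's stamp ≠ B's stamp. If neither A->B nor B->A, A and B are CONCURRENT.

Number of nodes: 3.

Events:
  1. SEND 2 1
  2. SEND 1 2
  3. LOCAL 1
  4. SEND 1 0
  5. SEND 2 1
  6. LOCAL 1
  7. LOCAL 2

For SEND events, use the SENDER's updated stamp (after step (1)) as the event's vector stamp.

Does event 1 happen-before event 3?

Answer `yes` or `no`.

Initial: VV[0]=[0, 0, 0]
Initial: VV[1]=[0, 0, 0]
Initial: VV[2]=[0, 0, 0]
Event 1: SEND 2->1: VV[2][2]++ -> VV[2]=[0, 0, 1], msg_vec=[0, 0, 1]; VV[1]=max(VV[1],msg_vec) then VV[1][1]++ -> VV[1]=[0, 1, 1]
Event 2: SEND 1->2: VV[1][1]++ -> VV[1]=[0, 2, 1], msg_vec=[0, 2, 1]; VV[2]=max(VV[2],msg_vec) then VV[2][2]++ -> VV[2]=[0, 2, 2]
Event 3: LOCAL 1: VV[1][1]++ -> VV[1]=[0, 3, 1]
Event 4: SEND 1->0: VV[1][1]++ -> VV[1]=[0, 4, 1], msg_vec=[0, 4, 1]; VV[0]=max(VV[0],msg_vec) then VV[0][0]++ -> VV[0]=[1, 4, 1]
Event 5: SEND 2->1: VV[2][2]++ -> VV[2]=[0, 2, 3], msg_vec=[0, 2, 3]; VV[1]=max(VV[1],msg_vec) then VV[1][1]++ -> VV[1]=[0, 5, 3]
Event 6: LOCAL 1: VV[1][1]++ -> VV[1]=[0, 6, 3]
Event 7: LOCAL 2: VV[2][2]++ -> VV[2]=[0, 2, 4]
Event 1 stamp: [0, 0, 1]
Event 3 stamp: [0, 3, 1]
[0, 0, 1] <= [0, 3, 1]? True. Equal? False. Happens-before: True

Answer: yes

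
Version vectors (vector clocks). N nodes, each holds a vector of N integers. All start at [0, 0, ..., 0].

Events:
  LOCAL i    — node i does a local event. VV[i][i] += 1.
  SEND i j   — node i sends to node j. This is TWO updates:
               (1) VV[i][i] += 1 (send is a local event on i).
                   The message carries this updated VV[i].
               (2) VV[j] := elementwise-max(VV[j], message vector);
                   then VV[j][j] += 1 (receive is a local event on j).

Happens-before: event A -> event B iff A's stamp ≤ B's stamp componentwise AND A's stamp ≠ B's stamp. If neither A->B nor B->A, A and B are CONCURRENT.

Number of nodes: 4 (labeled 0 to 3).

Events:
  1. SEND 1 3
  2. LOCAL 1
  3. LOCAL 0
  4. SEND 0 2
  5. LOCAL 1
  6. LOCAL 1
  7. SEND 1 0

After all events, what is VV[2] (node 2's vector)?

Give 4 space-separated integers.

Answer: 2 0 1 0

Derivation:
Initial: VV[0]=[0, 0, 0, 0]
Initial: VV[1]=[0, 0, 0, 0]
Initial: VV[2]=[0, 0, 0, 0]
Initial: VV[3]=[0, 0, 0, 0]
Event 1: SEND 1->3: VV[1][1]++ -> VV[1]=[0, 1, 0, 0], msg_vec=[0, 1, 0, 0]; VV[3]=max(VV[3],msg_vec) then VV[3][3]++ -> VV[3]=[0, 1, 0, 1]
Event 2: LOCAL 1: VV[1][1]++ -> VV[1]=[0, 2, 0, 0]
Event 3: LOCAL 0: VV[0][0]++ -> VV[0]=[1, 0, 0, 0]
Event 4: SEND 0->2: VV[0][0]++ -> VV[0]=[2, 0, 0, 0], msg_vec=[2, 0, 0, 0]; VV[2]=max(VV[2],msg_vec) then VV[2][2]++ -> VV[2]=[2, 0, 1, 0]
Event 5: LOCAL 1: VV[1][1]++ -> VV[1]=[0, 3, 0, 0]
Event 6: LOCAL 1: VV[1][1]++ -> VV[1]=[0, 4, 0, 0]
Event 7: SEND 1->0: VV[1][1]++ -> VV[1]=[0, 5, 0, 0], msg_vec=[0, 5, 0, 0]; VV[0]=max(VV[0],msg_vec) then VV[0][0]++ -> VV[0]=[3, 5, 0, 0]
Final vectors: VV[0]=[3, 5, 0, 0]; VV[1]=[0, 5, 0, 0]; VV[2]=[2, 0, 1, 0]; VV[3]=[0, 1, 0, 1]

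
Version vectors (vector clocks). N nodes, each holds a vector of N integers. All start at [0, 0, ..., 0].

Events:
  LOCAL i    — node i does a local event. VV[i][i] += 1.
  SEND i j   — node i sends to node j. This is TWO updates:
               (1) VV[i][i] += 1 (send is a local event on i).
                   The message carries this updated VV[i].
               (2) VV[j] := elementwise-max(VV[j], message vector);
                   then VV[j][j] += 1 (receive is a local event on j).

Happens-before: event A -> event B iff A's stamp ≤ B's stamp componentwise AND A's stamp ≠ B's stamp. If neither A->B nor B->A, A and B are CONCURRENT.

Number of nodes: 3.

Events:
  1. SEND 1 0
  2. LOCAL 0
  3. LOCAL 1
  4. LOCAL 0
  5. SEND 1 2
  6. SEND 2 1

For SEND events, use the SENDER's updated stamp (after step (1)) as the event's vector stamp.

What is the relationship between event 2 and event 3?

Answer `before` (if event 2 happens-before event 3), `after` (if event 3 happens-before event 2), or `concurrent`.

Answer: concurrent

Derivation:
Initial: VV[0]=[0, 0, 0]
Initial: VV[1]=[0, 0, 0]
Initial: VV[2]=[0, 0, 0]
Event 1: SEND 1->0: VV[1][1]++ -> VV[1]=[0, 1, 0], msg_vec=[0, 1, 0]; VV[0]=max(VV[0],msg_vec) then VV[0][0]++ -> VV[0]=[1, 1, 0]
Event 2: LOCAL 0: VV[0][0]++ -> VV[0]=[2, 1, 0]
Event 3: LOCAL 1: VV[1][1]++ -> VV[1]=[0, 2, 0]
Event 4: LOCAL 0: VV[0][0]++ -> VV[0]=[3, 1, 0]
Event 5: SEND 1->2: VV[1][1]++ -> VV[1]=[0, 3, 0], msg_vec=[0, 3, 0]; VV[2]=max(VV[2],msg_vec) then VV[2][2]++ -> VV[2]=[0, 3, 1]
Event 6: SEND 2->1: VV[2][2]++ -> VV[2]=[0, 3, 2], msg_vec=[0, 3, 2]; VV[1]=max(VV[1],msg_vec) then VV[1][1]++ -> VV[1]=[0, 4, 2]
Event 2 stamp: [2, 1, 0]
Event 3 stamp: [0, 2, 0]
[2, 1, 0] <= [0, 2, 0]? False
[0, 2, 0] <= [2, 1, 0]? False
Relation: concurrent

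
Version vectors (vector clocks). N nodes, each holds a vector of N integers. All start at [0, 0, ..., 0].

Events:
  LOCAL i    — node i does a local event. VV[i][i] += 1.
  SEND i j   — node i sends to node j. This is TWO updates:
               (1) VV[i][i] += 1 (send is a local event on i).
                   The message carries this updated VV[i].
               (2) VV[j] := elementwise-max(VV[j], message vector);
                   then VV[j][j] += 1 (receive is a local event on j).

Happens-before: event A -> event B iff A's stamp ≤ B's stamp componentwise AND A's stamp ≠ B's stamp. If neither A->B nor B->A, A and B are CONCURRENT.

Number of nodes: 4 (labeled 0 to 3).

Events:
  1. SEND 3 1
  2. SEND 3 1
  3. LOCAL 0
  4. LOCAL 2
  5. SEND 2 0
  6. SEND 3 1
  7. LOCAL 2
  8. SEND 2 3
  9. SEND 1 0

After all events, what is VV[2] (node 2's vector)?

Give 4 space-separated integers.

Answer: 0 0 4 0

Derivation:
Initial: VV[0]=[0, 0, 0, 0]
Initial: VV[1]=[0, 0, 0, 0]
Initial: VV[2]=[0, 0, 0, 0]
Initial: VV[3]=[0, 0, 0, 0]
Event 1: SEND 3->1: VV[3][3]++ -> VV[3]=[0, 0, 0, 1], msg_vec=[0, 0, 0, 1]; VV[1]=max(VV[1],msg_vec) then VV[1][1]++ -> VV[1]=[0, 1, 0, 1]
Event 2: SEND 3->1: VV[3][3]++ -> VV[3]=[0, 0, 0, 2], msg_vec=[0, 0, 0, 2]; VV[1]=max(VV[1],msg_vec) then VV[1][1]++ -> VV[1]=[0, 2, 0, 2]
Event 3: LOCAL 0: VV[0][0]++ -> VV[0]=[1, 0, 0, 0]
Event 4: LOCAL 2: VV[2][2]++ -> VV[2]=[0, 0, 1, 0]
Event 5: SEND 2->0: VV[2][2]++ -> VV[2]=[0, 0, 2, 0], msg_vec=[0, 0, 2, 0]; VV[0]=max(VV[0],msg_vec) then VV[0][0]++ -> VV[0]=[2, 0, 2, 0]
Event 6: SEND 3->1: VV[3][3]++ -> VV[3]=[0, 0, 0, 3], msg_vec=[0, 0, 0, 3]; VV[1]=max(VV[1],msg_vec) then VV[1][1]++ -> VV[1]=[0, 3, 0, 3]
Event 7: LOCAL 2: VV[2][2]++ -> VV[2]=[0, 0, 3, 0]
Event 8: SEND 2->3: VV[2][2]++ -> VV[2]=[0, 0, 4, 0], msg_vec=[0, 0, 4, 0]; VV[3]=max(VV[3],msg_vec) then VV[3][3]++ -> VV[3]=[0, 0, 4, 4]
Event 9: SEND 1->0: VV[1][1]++ -> VV[1]=[0, 4, 0, 3], msg_vec=[0, 4, 0, 3]; VV[0]=max(VV[0],msg_vec) then VV[0][0]++ -> VV[0]=[3, 4, 2, 3]
Final vectors: VV[0]=[3, 4, 2, 3]; VV[1]=[0, 4, 0, 3]; VV[2]=[0, 0, 4, 0]; VV[3]=[0, 0, 4, 4]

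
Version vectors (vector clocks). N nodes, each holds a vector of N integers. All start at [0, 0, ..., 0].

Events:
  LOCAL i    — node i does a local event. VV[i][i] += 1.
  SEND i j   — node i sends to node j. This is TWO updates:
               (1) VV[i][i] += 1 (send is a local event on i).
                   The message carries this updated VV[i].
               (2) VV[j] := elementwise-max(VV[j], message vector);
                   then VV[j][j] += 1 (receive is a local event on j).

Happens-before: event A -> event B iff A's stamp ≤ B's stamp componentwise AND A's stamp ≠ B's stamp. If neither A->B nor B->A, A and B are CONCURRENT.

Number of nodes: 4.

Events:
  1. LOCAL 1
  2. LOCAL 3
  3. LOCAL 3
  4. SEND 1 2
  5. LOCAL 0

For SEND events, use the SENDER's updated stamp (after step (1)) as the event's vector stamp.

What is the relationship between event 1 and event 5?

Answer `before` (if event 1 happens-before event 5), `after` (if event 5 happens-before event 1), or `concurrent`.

Initial: VV[0]=[0, 0, 0, 0]
Initial: VV[1]=[0, 0, 0, 0]
Initial: VV[2]=[0, 0, 0, 0]
Initial: VV[3]=[0, 0, 0, 0]
Event 1: LOCAL 1: VV[1][1]++ -> VV[1]=[0, 1, 0, 0]
Event 2: LOCAL 3: VV[3][3]++ -> VV[3]=[0, 0, 0, 1]
Event 3: LOCAL 3: VV[3][3]++ -> VV[3]=[0, 0, 0, 2]
Event 4: SEND 1->2: VV[1][1]++ -> VV[1]=[0, 2, 0, 0], msg_vec=[0, 2, 0, 0]; VV[2]=max(VV[2],msg_vec) then VV[2][2]++ -> VV[2]=[0, 2, 1, 0]
Event 5: LOCAL 0: VV[0][0]++ -> VV[0]=[1, 0, 0, 0]
Event 1 stamp: [0, 1, 0, 0]
Event 5 stamp: [1, 0, 0, 0]
[0, 1, 0, 0] <= [1, 0, 0, 0]? False
[1, 0, 0, 0] <= [0, 1, 0, 0]? False
Relation: concurrent

Answer: concurrent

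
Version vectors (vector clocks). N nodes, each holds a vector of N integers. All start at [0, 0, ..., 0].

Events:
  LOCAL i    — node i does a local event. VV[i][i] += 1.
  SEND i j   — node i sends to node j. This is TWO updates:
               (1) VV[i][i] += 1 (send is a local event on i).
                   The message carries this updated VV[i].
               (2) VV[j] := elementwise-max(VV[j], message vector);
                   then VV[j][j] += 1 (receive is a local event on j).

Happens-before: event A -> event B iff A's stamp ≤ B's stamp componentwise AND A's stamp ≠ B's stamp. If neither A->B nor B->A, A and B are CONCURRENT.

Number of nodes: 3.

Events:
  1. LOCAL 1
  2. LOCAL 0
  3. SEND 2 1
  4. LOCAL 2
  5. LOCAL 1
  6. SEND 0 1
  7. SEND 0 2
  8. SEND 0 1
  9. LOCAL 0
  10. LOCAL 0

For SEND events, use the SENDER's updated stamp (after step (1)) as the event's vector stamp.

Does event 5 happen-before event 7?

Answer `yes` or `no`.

Answer: no

Derivation:
Initial: VV[0]=[0, 0, 0]
Initial: VV[1]=[0, 0, 0]
Initial: VV[2]=[0, 0, 0]
Event 1: LOCAL 1: VV[1][1]++ -> VV[1]=[0, 1, 0]
Event 2: LOCAL 0: VV[0][0]++ -> VV[0]=[1, 0, 0]
Event 3: SEND 2->1: VV[2][2]++ -> VV[2]=[0, 0, 1], msg_vec=[0, 0, 1]; VV[1]=max(VV[1],msg_vec) then VV[1][1]++ -> VV[1]=[0, 2, 1]
Event 4: LOCAL 2: VV[2][2]++ -> VV[2]=[0, 0, 2]
Event 5: LOCAL 1: VV[1][1]++ -> VV[1]=[0, 3, 1]
Event 6: SEND 0->1: VV[0][0]++ -> VV[0]=[2, 0, 0], msg_vec=[2, 0, 0]; VV[1]=max(VV[1],msg_vec) then VV[1][1]++ -> VV[1]=[2, 4, 1]
Event 7: SEND 0->2: VV[0][0]++ -> VV[0]=[3, 0, 0], msg_vec=[3, 0, 0]; VV[2]=max(VV[2],msg_vec) then VV[2][2]++ -> VV[2]=[3, 0, 3]
Event 8: SEND 0->1: VV[0][0]++ -> VV[0]=[4, 0, 0], msg_vec=[4, 0, 0]; VV[1]=max(VV[1],msg_vec) then VV[1][1]++ -> VV[1]=[4, 5, 1]
Event 9: LOCAL 0: VV[0][0]++ -> VV[0]=[5, 0, 0]
Event 10: LOCAL 0: VV[0][0]++ -> VV[0]=[6, 0, 0]
Event 5 stamp: [0, 3, 1]
Event 7 stamp: [3, 0, 0]
[0, 3, 1] <= [3, 0, 0]? False. Equal? False. Happens-before: False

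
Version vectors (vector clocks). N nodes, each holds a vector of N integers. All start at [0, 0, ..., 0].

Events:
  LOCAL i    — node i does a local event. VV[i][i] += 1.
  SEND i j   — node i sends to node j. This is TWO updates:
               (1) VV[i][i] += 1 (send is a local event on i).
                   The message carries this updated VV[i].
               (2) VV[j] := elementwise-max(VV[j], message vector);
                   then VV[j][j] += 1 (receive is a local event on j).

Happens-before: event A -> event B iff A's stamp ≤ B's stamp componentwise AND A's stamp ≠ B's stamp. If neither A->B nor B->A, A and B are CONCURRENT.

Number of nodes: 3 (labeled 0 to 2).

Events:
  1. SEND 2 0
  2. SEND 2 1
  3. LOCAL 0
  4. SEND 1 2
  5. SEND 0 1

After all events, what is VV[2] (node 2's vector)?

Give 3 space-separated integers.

Answer: 0 2 3

Derivation:
Initial: VV[0]=[0, 0, 0]
Initial: VV[1]=[0, 0, 0]
Initial: VV[2]=[0, 0, 0]
Event 1: SEND 2->0: VV[2][2]++ -> VV[2]=[0, 0, 1], msg_vec=[0, 0, 1]; VV[0]=max(VV[0],msg_vec) then VV[0][0]++ -> VV[0]=[1, 0, 1]
Event 2: SEND 2->1: VV[2][2]++ -> VV[2]=[0, 0, 2], msg_vec=[0, 0, 2]; VV[1]=max(VV[1],msg_vec) then VV[1][1]++ -> VV[1]=[0, 1, 2]
Event 3: LOCAL 0: VV[0][0]++ -> VV[0]=[2, 0, 1]
Event 4: SEND 1->2: VV[1][1]++ -> VV[1]=[0, 2, 2], msg_vec=[0, 2, 2]; VV[2]=max(VV[2],msg_vec) then VV[2][2]++ -> VV[2]=[0, 2, 3]
Event 5: SEND 0->1: VV[0][0]++ -> VV[0]=[3, 0, 1], msg_vec=[3, 0, 1]; VV[1]=max(VV[1],msg_vec) then VV[1][1]++ -> VV[1]=[3, 3, 2]
Final vectors: VV[0]=[3, 0, 1]; VV[1]=[3, 3, 2]; VV[2]=[0, 2, 3]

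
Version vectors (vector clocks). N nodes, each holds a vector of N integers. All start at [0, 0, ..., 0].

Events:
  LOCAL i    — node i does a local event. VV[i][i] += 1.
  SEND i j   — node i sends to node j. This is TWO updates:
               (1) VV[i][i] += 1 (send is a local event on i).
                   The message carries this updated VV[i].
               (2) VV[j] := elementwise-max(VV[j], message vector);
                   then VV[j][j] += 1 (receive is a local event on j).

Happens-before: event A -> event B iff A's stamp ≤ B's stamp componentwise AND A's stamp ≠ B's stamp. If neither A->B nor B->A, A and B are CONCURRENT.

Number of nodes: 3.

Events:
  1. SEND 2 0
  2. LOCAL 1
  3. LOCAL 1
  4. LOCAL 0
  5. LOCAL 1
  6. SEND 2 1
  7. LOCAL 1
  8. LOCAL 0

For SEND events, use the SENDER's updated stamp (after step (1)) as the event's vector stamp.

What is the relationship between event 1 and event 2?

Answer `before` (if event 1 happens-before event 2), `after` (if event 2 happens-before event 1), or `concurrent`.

Answer: concurrent

Derivation:
Initial: VV[0]=[0, 0, 0]
Initial: VV[1]=[0, 0, 0]
Initial: VV[2]=[0, 0, 0]
Event 1: SEND 2->0: VV[2][2]++ -> VV[2]=[0, 0, 1], msg_vec=[0, 0, 1]; VV[0]=max(VV[0],msg_vec) then VV[0][0]++ -> VV[0]=[1, 0, 1]
Event 2: LOCAL 1: VV[1][1]++ -> VV[1]=[0, 1, 0]
Event 3: LOCAL 1: VV[1][1]++ -> VV[1]=[0, 2, 0]
Event 4: LOCAL 0: VV[0][0]++ -> VV[0]=[2, 0, 1]
Event 5: LOCAL 1: VV[1][1]++ -> VV[1]=[0, 3, 0]
Event 6: SEND 2->1: VV[2][2]++ -> VV[2]=[0, 0, 2], msg_vec=[0, 0, 2]; VV[1]=max(VV[1],msg_vec) then VV[1][1]++ -> VV[1]=[0, 4, 2]
Event 7: LOCAL 1: VV[1][1]++ -> VV[1]=[0, 5, 2]
Event 8: LOCAL 0: VV[0][0]++ -> VV[0]=[3, 0, 1]
Event 1 stamp: [0, 0, 1]
Event 2 stamp: [0, 1, 0]
[0, 0, 1] <= [0, 1, 0]? False
[0, 1, 0] <= [0, 0, 1]? False
Relation: concurrent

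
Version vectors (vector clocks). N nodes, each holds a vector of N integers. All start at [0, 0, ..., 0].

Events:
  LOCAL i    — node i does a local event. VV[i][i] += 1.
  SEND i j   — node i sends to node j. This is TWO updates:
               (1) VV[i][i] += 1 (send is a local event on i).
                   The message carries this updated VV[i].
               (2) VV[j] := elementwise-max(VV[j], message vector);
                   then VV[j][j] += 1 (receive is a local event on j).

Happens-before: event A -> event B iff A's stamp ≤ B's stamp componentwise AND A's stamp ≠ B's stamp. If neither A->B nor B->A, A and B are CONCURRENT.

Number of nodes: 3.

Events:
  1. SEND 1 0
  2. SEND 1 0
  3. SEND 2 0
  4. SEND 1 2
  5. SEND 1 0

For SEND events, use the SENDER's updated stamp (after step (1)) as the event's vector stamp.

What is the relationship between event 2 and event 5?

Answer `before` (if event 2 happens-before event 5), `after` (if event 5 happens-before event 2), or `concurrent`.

Initial: VV[0]=[0, 0, 0]
Initial: VV[1]=[0, 0, 0]
Initial: VV[2]=[0, 0, 0]
Event 1: SEND 1->0: VV[1][1]++ -> VV[1]=[0, 1, 0], msg_vec=[0, 1, 0]; VV[0]=max(VV[0],msg_vec) then VV[0][0]++ -> VV[0]=[1, 1, 0]
Event 2: SEND 1->0: VV[1][1]++ -> VV[1]=[0, 2, 0], msg_vec=[0, 2, 0]; VV[0]=max(VV[0],msg_vec) then VV[0][0]++ -> VV[0]=[2, 2, 0]
Event 3: SEND 2->0: VV[2][2]++ -> VV[2]=[0, 0, 1], msg_vec=[0, 0, 1]; VV[0]=max(VV[0],msg_vec) then VV[0][0]++ -> VV[0]=[3, 2, 1]
Event 4: SEND 1->2: VV[1][1]++ -> VV[1]=[0, 3, 0], msg_vec=[0, 3, 0]; VV[2]=max(VV[2],msg_vec) then VV[2][2]++ -> VV[2]=[0, 3, 2]
Event 5: SEND 1->0: VV[1][1]++ -> VV[1]=[0, 4, 0], msg_vec=[0, 4, 0]; VV[0]=max(VV[0],msg_vec) then VV[0][0]++ -> VV[0]=[4, 4, 1]
Event 2 stamp: [0, 2, 0]
Event 5 stamp: [0, 4, 0]
[0, 2, 0] <= [0, 4, 0]? True
[0, 4, 0] <= [0, 2, 0]? False
Relation: before

Answer: before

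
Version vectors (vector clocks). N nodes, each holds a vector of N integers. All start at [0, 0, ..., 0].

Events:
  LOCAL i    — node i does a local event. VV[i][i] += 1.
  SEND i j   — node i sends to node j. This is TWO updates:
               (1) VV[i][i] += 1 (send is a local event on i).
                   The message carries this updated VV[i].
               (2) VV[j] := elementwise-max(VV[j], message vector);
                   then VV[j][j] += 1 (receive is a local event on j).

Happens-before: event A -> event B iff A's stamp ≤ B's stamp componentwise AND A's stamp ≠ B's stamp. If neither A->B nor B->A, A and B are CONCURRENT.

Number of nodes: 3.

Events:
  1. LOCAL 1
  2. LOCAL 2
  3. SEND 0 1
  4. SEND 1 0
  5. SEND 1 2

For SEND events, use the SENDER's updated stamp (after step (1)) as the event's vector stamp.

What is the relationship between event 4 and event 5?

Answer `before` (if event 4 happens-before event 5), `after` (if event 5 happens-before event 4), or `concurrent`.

Initial: VV[0]=[0, 0, 0]
Initial: VV[1]=[0, 0, 0]
Initial: VV[2]=[0, 0, 0]
Event 1: LOCAL 1: VV[1][1]++ -> VV[1]=[0, 1, 0]
Event 2: LOCAL 2: VV[2][2]++ -> VV[2]=[0, 0, 1]
Event 3: SEND 0->1: VV[0][0]++ -> VV[0]=[1, 0, 0], msg_vec=[1, 0, 0]; VV[1]=max(VV[1],msg_vec) then VV[1][1]++ -> VV[1]=[1, 2, 0]
Event 4: SEND 1->0: VV[1][1]++ -> VV[1]=[1, 3, 0], msg_vec=[1, 3, 0]; VV[0]=max(VV[0],msg_vec) then VV[0][0]++ -> VV[0]=[2, 3, 0]
Event 5: SEND 1->2: VV[1][1]++ -> VV[1]=[1, 4, 0], msg_vec=[1, 4, 0]; VV[2]=max(VV[2],msg_vec) then VV[2][2]++ -> VV[2]=[1, 4, 2]
Event 4 stamp: [1, 3, 0]
Event 5 stamp: [1, 4, 0]
[1, 3, 0] <= [1, 4, 0]? True
[1, 4, 0] <= [1, 3, 0]? False
Relation: before

Answer: before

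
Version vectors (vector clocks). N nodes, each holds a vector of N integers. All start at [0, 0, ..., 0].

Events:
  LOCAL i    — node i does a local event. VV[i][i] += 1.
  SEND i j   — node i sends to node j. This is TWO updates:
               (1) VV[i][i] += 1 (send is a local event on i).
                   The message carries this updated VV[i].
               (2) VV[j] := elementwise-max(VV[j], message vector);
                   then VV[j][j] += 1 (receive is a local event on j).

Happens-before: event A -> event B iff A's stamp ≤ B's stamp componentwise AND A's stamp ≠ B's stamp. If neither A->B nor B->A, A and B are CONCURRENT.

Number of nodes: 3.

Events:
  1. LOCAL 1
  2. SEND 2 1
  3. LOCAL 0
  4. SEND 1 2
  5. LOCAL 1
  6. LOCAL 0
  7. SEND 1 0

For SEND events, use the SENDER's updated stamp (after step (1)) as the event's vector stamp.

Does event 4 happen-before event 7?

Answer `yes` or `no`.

Initial: VV[0]=[0, 0, 0]
Initial: VV[1]=[0, 0, 0]
Initial: VV[2]=[0, 0, 0]
Event 1: LOCAL 1: VV[1][1]++ -> VV[1]=[0, 1, 0]
Event 2: SEND 2->1: VV[2][2]++ -> VV[2]=[0, 0, 1], msg_vec=[0, 0, 1]; VV[1]=max(VV[1],msg_vec) then VV[1][1]++ -> VV[1]=[0, 2, 1]
Event 3: LOCAL 0: VV[0][0]++ -> VV[0]=[1, 0, 0]
Event 4: SEND 1->2: VV[1][1]++ -> VV[1]=[0, 3, 1], msg_vec=[0, 3, 1]; VV[2]=max(VV[2],msg_vec) then VV[2][2]++ -> VV[2]=[0, 3, 2]
Event 5: LOCAL 1: VV[1][1]++ -> VV[1]=[0, 4, 1]
Event 6: LOCAL 0: VV[0][0]++ -> VV[0]=[2, 0, 0]
Event 7: SEND 1->0: VV[1][1]++ -> VV[1]=[0, 5, 1], msg_vec=[0, 5, 1]; VV[0]=max(VV[0],msg_vec) then VV[0][0]++ -> VV[0]=[3, 5, 1]
Event 4 stamp: [0, 3, 1]
Event 7 stamp: [0, 5, 1]
[0, 3, 1] <= [0, 5, 1]? True. Equal? False. Happens-before: True

Answer: yes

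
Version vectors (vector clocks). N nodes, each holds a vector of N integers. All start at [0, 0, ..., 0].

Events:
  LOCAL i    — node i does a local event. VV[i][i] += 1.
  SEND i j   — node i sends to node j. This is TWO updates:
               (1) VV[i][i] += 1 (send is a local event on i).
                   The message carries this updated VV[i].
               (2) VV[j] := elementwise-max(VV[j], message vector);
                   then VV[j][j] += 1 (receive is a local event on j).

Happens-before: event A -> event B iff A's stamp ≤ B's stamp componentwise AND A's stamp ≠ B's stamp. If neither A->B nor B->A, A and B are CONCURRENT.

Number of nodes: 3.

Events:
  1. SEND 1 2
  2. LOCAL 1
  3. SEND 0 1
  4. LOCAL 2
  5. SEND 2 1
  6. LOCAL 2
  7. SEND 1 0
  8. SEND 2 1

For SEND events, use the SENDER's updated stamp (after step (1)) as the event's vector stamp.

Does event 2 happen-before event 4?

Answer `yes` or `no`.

Initial: VV[0]=[0, 0, 0]
Initial: VV[1]=[0, 0, 0]
Initial: VV[2]=[0, 0, 0]
Event 1: SEND 1->2: VV[1][1]++ -> VV[1]=[0, 1, 0], msg_vec=[0, 1, 0]; VV[2]=max(VV[2],msg_vec) then VV[2][2]++ -> VV[2]=[0, 1, 1]
Event 2: LOCAL 1: VV[1][1]++ -> VV[1]=[0, 2, 0]
Event 3: SEND 0->1: VV[0][0]++ -> VV[0]=[1, 0, 0], msg_vec=[1, 0, 0]; VV[1]=max(VV[1],msg_vec) then VV[1][1]++ -> VV[1]=[1, 3, 0]
Event 4: LOCAL 2: VV[2][2]++ -> VV[2]=[0, 1, 2]
Event 5: SEND 2->1: VV[2][2]++ -> VV[2]=[0, 1, 3], msg_vec=[0, 1, 3]; VV[1]=max(VV[1],msg_vec) then VV[1][1]++ -> VV[1]=[1, 4, 3]
Event 6: LOCAL 2: VV[2][2]++ -> VV[2]=[0, 1, 4]
Event 7: SEND 1->0: VV[1][1]++ -> VV[1]=[1, 5, 3], msg_vec=[1, 5, 3]; VV[0]=max(VV[0],msg_vec) then VV[0][0]++ -> VV[0]=[2, 5, 3]
Event 8: SEND 2->1: VV[2][2]++ -> VV[2]=[0, 1, 5], msg_vec=[0, 1, 5]; VV[1]=max(VV[1],msg_vec) then VV[1][1]++ -> VV[1]=[1, 6, 5]
Event 2 stamp: [0, 2, 0]
Event 4 stamp: [0, 1, 2]
[0, 2, 0] <= [0, 1, 2]? False. Equal? False. Happens-before: False

Answer: no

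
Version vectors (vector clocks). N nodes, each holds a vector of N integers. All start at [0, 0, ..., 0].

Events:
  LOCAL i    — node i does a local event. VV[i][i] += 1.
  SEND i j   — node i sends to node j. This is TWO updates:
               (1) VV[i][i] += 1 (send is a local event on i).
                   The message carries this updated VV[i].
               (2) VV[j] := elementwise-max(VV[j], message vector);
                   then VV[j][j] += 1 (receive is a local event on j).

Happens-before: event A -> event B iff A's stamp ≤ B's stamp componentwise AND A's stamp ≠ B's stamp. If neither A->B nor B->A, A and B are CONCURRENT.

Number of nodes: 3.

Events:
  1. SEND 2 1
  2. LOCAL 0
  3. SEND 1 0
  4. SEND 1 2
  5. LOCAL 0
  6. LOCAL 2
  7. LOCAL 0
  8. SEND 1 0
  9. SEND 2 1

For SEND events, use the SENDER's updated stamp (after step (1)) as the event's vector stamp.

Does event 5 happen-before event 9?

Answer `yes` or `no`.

Answer: no

Derivation:
Initial: VV[0]=[0, 0, 0]
Initial: VV[1]=[0, 0, 0]
Initial: VV[2]=[0, 0, 0]
Event 1: SEND 2->1: VV[2][2]++ -> VV[2]=[0, 0, 1], msg_vec=[0, 0, 1]; VV[1]=max(VV[1],msg_vec) then VV[1][1]++ -> VV[1]=[0, 1, 1]
Event 2: LOCAL 0: VV[0][0]++ -> VV[0]=[1, 0, 0]
Event 3: SEND 1->0: VV[1][1]++ -> VV[1]=[0, 2, 1], msg_vec=[0, 2, 1]; VV[0]=max(VV[0],msg_vec) then VV[0][0]++ -> VV[0]=[2, 2, 1]
Event 4: SEND 1->2: VV[1][1]++ -> VV[1]=[0, 3, 1], msg_vec=[0, 3, 1]; VV[2]=max(VV[2],msg_vec) then VV[2][2]++ -> VV[2]=[0, 3, 2]
Event 5: LOCAL 0: VV[0][0]++ -> VV[0]=[3, 2, 1]
Event 6: LOCAL 2: VV[2][2]++ -> VV[2]=[0, 3, 3]
Event 7: LOCAL 0: VV[0][0]++ -> VV[0]=[4, 2, 1]
Event 8: SEND 1->0: VV[1][1]++ -> VV[1]=[0, 4, 1], msg_vec=[0, 4, 1]; VV[0]=max(VV[0],msg_vec) then VV[0][0]++ -> VV[0]=[5, 4, 1]
Event 9: SEND 2->1: VV[2][2]++ -> VV[2]=[0, 3, 4], msg_vec=[0, 3, 4]; VV[1]=max(VV[1],msg_vec) then VV[1][1]++ -> VV[1]=[0, 5, 4]
Event 5 stamp: [3, 2, 1]
Event 9 stamp: [0, 3, 4]
[3, 2, 1] <= [0, 3, 4]? False. Equal? False. Happens-before: False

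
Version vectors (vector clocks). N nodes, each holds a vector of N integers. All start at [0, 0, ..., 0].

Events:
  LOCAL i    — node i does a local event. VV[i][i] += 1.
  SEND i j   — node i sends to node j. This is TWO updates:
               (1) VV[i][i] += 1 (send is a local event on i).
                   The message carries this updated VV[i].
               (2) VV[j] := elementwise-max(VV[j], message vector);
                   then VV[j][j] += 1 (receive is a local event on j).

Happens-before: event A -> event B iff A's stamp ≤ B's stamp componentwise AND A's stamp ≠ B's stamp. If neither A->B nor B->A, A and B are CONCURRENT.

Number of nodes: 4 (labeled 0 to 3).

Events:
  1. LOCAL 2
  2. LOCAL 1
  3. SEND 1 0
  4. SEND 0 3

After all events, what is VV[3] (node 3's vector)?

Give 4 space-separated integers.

Answer: 2 2 0 1

Derivation:
Initial: VV[0]=[0, 0, 0, 0]
Initial: VV[1]=[0, 0, 0, 0]
Initial: VV[2]=[0, 0, 0, 0]
Initial: VV[3]=[0, 0, 0, 0]
Event 1: LOCAL 2: VV[2][2]++ -> VV[2]=[0, 0, 1, 0]
Event 2: LOCAL 1: VV[1][1]++ -> VV[1]=[0, 1, 0, 0]
Event 3: SEND 1->0: VV[1][1]++ -> VV[1]=[0, 2, 0, 0], msg_vec=[0, 2, 0, 0]; VV[0]=max(VV[0],msg_vec) then VV[0][0]++ -> VV[0]=[1, 2, 0, 0]
Event 4: SEND 0->3: VV[0][0]++ -> VV[0]=[2, 2, 0, 0], msg_vec=[2, 2, 0, 0]; VV[3]=max(VV[3],msg_vec) then VV[3][3]++ -> VV[3]=[2, 2, 0, 1]
Final vectors: VV[0]=[2, 2, 0, 0]; VV[1]=[0, 2, 0, 0]; VV[2]=[0, 0, 1, 0]; VV[3]=[2, 2, 0, 1]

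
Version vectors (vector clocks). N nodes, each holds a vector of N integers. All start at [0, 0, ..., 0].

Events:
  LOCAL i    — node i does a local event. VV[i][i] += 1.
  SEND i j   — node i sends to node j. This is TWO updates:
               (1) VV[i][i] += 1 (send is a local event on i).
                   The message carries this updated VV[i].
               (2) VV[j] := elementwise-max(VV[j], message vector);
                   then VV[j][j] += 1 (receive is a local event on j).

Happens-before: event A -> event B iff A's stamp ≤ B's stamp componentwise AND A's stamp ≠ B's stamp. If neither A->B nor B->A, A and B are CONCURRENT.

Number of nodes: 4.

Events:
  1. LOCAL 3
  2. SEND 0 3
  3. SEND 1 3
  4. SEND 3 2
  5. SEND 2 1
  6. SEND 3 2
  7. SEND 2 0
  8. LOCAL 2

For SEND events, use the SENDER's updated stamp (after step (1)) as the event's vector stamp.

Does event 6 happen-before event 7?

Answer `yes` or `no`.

Initial: VV[0]=[0, 0, 0, 0]
Initial: VV[1]=[0, 0, 0, 0]
Initial: VV[2]=[0, 0, 0, 0]
Initial: VV[3]=[0, 0, 0, 0]
Event 1: LOCAL 3: VV[3][3]++ -> VV[3]=[0, 0, 0, 1]
Event 2: SEND 0->3: VV[0][0]++ -> VV[0]=[1, 0, 0, 0], msg_vec=[1, 0, 0, 0]; VV[3]=max(VV[3],msg_vec) then VV[3][3]++ -> VV[3]=[1, 0, 0, 2]
Event 3: SEND 1->3: VV[1][1]++ -> VV[1]=[0, 1, 0, 0], msg_vec=[0, 1, 0, 0]; VV[3]=max(VV[3],msg_vec) then VV[3][3]++ -> VV[3]=[1, 1, 0, 3]
Event 4: SEND 3->2: VV[3][3]++ -> VV[3]=[1, 1, 0, 4], msg_vec=[1, 1, 0, 4]; VV[2]=max(VV[2],msg_vec) then VV[2][2]++ -> VV[2]=[1, 1, 1, 4]
Event 5: SEND 2->1: VV[2][2]++ -> VV[2]=[1, 1, 2, 4], msg_vec=[1, 1, 2, 4]; VV[1]=max(VV[1],msg_vec) then VV[1][1]++ -> VV[1]=[1, 2, 2, 4]
Event 6: SEND 3->2: VV[3][3]++ -> VV[3]=[1, 1, 0, 5], msg_vec=[1, 1, 0, 5]; VV[2]=max(VV[2],msg_vec) then VV[2][2]++ -> VV[2]=[1, 1, 3, 5]
Event 7: SEND 2->0: VV[2][2]++ -> VV[2]=[1, 1, 4, 5], msg_vec=[1, 1, 4, 5]; VV[0]=max(VV[0],msg_vec) then VV[0][0]++ -> VV[0]=[2, 1, 4, 5]
Event 8: LOCAL 2: VV[2][2]++ -> VV[2]=[1, 1, 5, 5]
Event 6 stamp: [1, 1, 0, 5]
Event 7 stamp: [1, 1, 4, 5]
[1, 1, 0, 5] <= [1, 1, 4, 5]? True. Equal? False. Happens-before: True

Answer: yes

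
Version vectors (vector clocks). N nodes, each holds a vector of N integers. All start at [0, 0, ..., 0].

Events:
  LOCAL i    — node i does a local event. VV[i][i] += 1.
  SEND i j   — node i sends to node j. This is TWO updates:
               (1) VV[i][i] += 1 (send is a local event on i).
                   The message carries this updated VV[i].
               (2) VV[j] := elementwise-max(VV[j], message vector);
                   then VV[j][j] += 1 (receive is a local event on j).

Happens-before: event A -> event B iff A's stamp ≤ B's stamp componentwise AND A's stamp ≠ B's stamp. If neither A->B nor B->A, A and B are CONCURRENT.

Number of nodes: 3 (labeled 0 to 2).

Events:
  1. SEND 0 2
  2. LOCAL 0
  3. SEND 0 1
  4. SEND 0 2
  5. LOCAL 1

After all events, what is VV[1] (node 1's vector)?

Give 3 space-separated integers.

Initial: VV[0]=[0, 0, 0]
Initial: VV[1]=[0, 0, 0]
Initial: VV[2]=[0, 0, 0]
Event 1: SEND 0->2: VV[0][0]++ -> VV[0]=[1, 0, 0], msg_vec=[1, 0, 0]; VV[2]=max(VV[2],msg_vec) then VV[2][2]++ -> VV[2]=[1, 0, 1]
Event 2: LOCAL 0: VV[0][0]++ -> VV[0]=[2, 0, 0]
Event 3: SEND 0->1: VV[0][0]++ -> VV[0]=[3, 0, 0], msg_vec=[3, 0, 0]; VV[1]=max(VV[1],msg_vec) then VV[1][1]++ -> VV[1]=[3, 1, 0]
Event 4: SEND 0->2: VV[0][0]++ -> VV[0]=[4, 0, 0], msg_vec=[4, 0, 0]; VV[2]=max(VV[2],msg_vec) then VV[2][2]++ -> VV[2]=[4, 0, 2]
Event 5: LOCAL 1: VV[1][1]++ -> VV[1]=[3, 2, 0]
Final vectors: VV[0]=[4, 0, 0]; VV[1]=[3, 2, 0]; VV[2]=[4, 0, 2]

Answer: 3 2 0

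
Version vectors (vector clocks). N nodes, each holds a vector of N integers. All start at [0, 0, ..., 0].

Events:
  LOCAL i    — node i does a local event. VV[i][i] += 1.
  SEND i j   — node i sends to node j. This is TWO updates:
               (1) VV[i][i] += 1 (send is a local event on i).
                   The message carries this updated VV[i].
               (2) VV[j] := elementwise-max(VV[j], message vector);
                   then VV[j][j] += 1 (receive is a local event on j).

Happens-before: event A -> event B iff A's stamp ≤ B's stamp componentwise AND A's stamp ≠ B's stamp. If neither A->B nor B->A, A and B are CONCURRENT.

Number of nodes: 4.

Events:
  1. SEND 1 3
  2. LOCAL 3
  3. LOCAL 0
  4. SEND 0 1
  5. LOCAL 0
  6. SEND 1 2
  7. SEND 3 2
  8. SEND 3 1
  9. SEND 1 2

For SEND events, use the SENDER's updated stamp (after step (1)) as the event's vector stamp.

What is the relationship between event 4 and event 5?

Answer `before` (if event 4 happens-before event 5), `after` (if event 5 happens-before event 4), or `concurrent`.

Answer: before

Derivation:
Initial: VV[0]=[0, 0, 0, 0]
Initial: VV[1]=[0, 0, 0, 0]
Initial: VV[2]=[0, 0, 0, 0]
Initial: VV[3]=[0, 0, 0, 0]
Event 1: SEND 1->3: VV[1][1]++ -> VV[1]=[0, 1, 0, 0], msg_vec=[0, 1, 0, 0]; VV[3]=max(VV[3],msg_vec) then VV[3][3]++ -> VV[3]=[0, 1, 0, 1]
Event 2: LOCAL 3: VV[3][3]++ -> VV[3]=[0, 1, 0, 2]
Event 3: LOCAL 0: VV[0][0]++ -> VV[0]=[1, 0, 0, 0]
Event 4: SEND 0->1: VV[0][0]++ -> VV[0]=[2, 0, 0, 0], msg_vec=[2, 0, 0, 0]; VV[1]=max(VV[1],msg_vec) then VV[1][1]++ -> VV[1]=[2, 2, 0, 0]
Event 5: LOCAL 0: VV[0][0]++ -> VV[0]=[3, 0, 0, 0]
Event 6: SEND 1->2: VV[1][1]++ -> VV[1]=[2, 3, 0, 0], msg_vec=[2, 3, 0, 0]; VV[2]=max(VV[2],msg_vec) then VV[2][2]++ -> VV[2]=[2, 3, 1, 0]
Event 7: SEND 3->2: VV[3][3]++ -> VV[3]=[0, 1, 0, 3], msg_vec=[0, 1, 0, 3]; VV[2]=max(VV[2],msg_vec) then VV[2][2]++ -> VV[2]=[2, 3, 2, 3]
Event 8: SEND 3->1: VV[3][3]++ -> VV[3]=[0, 1, 0, 4], msg_vec=[0, 1, 0, 4]; VV[1]=max(VV[1],msg_vec) then VV[1][1]++ -> VV[1]=[2, 4, 0, 4]
Event 9: SEND 1->2: VV[1][1]++ -> VV[1]=[2, 5, 0, 4], msg_vec=[2, 5, 0, 4]; VV[2]=max(VV[2],msg_vec) then VV[2][2]++ -> VV[2]=[2, 5, 3, 4]
Event 4 stamp: [2, 0, 0, 0]
Event 5 stamp: [3, 0, 0, 0]
[2, 0, 0, 0] <= [3, 0, 0, 0]? True
[3, 0, 0, 0] <= [2, 0, 0, 0]? False
Relation: before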